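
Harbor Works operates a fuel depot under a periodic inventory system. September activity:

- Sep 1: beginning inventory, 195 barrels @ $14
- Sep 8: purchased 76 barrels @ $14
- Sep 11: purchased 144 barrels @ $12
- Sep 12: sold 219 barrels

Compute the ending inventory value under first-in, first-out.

Sep 12, 219 sold [FIFO — oldest first]: 195 @ $14 + 24 @ $14 = $3,066
Ending inventory: 52 @ $14 + 144 @ $12 = $2,456

Ending inventory = $2,456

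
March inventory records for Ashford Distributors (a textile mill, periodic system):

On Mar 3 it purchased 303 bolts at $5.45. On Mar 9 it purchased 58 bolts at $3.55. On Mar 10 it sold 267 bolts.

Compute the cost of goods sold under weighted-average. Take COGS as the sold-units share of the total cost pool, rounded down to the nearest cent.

Mar 10, sell 267: 267/361 × $1,857.25 → $1,373.64
Ending inventory (cost pool remaining) = $483.61

COGS = $1,373.64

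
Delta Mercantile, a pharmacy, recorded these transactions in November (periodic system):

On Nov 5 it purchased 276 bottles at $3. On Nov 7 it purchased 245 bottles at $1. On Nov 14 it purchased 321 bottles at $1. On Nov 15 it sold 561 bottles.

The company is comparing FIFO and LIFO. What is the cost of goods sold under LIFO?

FIFO COGS: 276 @ $3 + 245 @ $1 + 40 @ $1 = $1,113
LIFO COGS: 321 @ $1 + 240 @ $1 = $561

COGS = $561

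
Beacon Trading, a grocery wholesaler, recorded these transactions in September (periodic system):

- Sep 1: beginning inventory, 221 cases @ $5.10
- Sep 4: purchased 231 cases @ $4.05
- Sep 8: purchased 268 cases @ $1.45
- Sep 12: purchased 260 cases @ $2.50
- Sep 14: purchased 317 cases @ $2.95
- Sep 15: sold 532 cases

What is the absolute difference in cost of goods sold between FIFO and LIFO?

FIFO COGS: 221 @ $5.10 + 231 @ $4.05 + 80 @ $1.45 = $2,178.65
LIFO COGS: 317 @ $2.95 + 215 @ $2.50 = $1,472.65
Difference = |$2,178.65 − $1,472.65| = $706.00

$706.00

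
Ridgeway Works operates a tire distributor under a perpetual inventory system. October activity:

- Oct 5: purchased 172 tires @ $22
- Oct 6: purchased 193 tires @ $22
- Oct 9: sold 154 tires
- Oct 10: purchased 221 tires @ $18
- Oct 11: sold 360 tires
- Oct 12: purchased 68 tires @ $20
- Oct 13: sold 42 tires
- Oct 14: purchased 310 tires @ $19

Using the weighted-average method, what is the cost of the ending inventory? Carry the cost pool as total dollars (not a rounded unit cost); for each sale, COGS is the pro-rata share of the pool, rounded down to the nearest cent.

After Oct 5: 172 on hand, pool $3,784.00 (≈ $22.0000 each)
After Oct 6: 365 on hand, pool $8,030.00 (≈ $22.0000 each)
Oct 9, sell 154: 154/365 × $8,030.00 → $3,388.00
After Oct 10: 432 on hand, pool $8,620.00 (≈ $19.9537 each)
Oct 11, sell 360: 360/432 × $8,620.00 → $7,183.33
After Oct 12: 140 on hand, pool $2,796.67 (≈ $19.9762 each)
Oct 13, sell 42: 42/140 × $2,796.67 → $839.00
After Oct 14: 408 on hand, pool $7,847.67 (≈ $19.2345 each)
Total COGS = $3,388.00 + $7,183.33 + $839.00 = $11,410.33
Ending inventory (cost pool remaining) = $7,847.67
Check: goods available $19,258.00 = COGS $11,410.33 + ending $7,847.67

Ending inventory = $7,847.67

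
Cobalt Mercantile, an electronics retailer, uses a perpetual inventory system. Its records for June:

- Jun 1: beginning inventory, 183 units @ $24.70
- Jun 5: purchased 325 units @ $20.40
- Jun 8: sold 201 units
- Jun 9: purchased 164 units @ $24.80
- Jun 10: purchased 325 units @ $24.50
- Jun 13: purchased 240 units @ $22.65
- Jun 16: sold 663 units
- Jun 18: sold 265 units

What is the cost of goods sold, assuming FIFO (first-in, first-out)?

Jun 8, 201 sold [FIFO — oldest first]: 183 @ $24.70 + 18 @ $20.40 = $4,887.30
Jun 16, 663 sold [FIFO — oldest first]: 307 @ $20.40 + 164 @ $24.80 + 192 @ $24.50 = $15,034.00
Jun 18, 265 sold [FIFO — oldest first]: 133 @ $24.50 + 132 @ $22.65 = $6,248.30
Total COGS = $4,887.30 + $15,034.00 + $6,248.30 = $26,169.60
Ending inventory: 108 @ $22.65 = $2,446.20

COGS = $26,169.60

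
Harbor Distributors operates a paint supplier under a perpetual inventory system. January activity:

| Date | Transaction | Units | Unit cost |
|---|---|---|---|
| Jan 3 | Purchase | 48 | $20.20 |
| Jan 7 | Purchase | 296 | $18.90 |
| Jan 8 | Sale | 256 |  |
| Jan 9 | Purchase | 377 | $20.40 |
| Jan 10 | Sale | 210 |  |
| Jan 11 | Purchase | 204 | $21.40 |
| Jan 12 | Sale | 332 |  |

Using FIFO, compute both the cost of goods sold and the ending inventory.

Jan 8, 256 sold [FIFO — oldest first]: 48 @ $20.20 + 208 @ $18.90 = $4,900.80
Jan 10, 210 sold [FIFO — oldest first]: 88 @ $18.90 + 122 @ $20.40 = $4,152.00
Jan 12, 332 sold [FIFO — oldest first]: 255 @ $20.40 + 77 @ $21.40 = $6,849.80
Total COGS = $4,900.80 + $4,152.00 + $6,849.80 = $15,902.60
Ending inventory: 127 @ $21.40 = $2,717.80

COGS = $15,902.60; ending inventory = $2,717.80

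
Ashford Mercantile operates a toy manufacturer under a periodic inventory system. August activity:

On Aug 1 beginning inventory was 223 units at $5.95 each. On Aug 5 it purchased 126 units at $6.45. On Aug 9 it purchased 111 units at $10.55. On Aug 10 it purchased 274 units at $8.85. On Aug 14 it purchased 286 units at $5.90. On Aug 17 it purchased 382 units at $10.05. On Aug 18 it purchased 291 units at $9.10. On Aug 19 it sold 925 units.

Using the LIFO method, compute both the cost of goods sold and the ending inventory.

Aug 19, 925 sold [LIFO — newest first]: 291 @ $9.10 + 382 @ $10.05 + 252 @ $5.90 = $7,974.00
Ending inventory: 223 @ $5.95 + 126 @ $6.45 + 111 @ $10.55 + 274 @ $8.85 + 34 @ $5.90 = $5,936.10

COGS = $7,974.00; ending inventory = $5,936.10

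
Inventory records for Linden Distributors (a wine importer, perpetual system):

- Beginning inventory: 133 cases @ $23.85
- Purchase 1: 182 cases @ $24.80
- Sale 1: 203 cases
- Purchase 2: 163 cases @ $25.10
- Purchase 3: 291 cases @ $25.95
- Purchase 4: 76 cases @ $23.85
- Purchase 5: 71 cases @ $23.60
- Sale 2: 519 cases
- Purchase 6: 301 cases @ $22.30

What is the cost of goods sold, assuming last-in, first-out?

Sale 1 (203) [LIFO — newest first]: 182 @ $24.80 + 21 @ $23.85 = $5,014.45
Sale 2 (519) [LIFO — newest first]: 71 @ $23.60 + 76 @ $23.85 + 291 @ $25.95 + 81 @ $25.10 = $13,072.75
Total COGS = $5,014.45 + $13,072.75 = $18,087.20
Ending inventory: 112 @ $23.85 + 82 @ $25.10 + 301 @ $22.30 = $11,441.70

COGS = $18,087.20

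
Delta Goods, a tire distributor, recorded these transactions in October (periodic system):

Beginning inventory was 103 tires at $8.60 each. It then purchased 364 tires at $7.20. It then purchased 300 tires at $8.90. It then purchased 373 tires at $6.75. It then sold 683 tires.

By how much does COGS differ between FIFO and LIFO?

FIFO COGS: 103 @ $8.60 + 364 @ $7.20 + 216 @ $8.90 = $5,429.00
LIFO COGS: 373 @ $6.75 + 300 @ $8.90 + 10 @ $7.20 = $5,259.75
Difference = |$5,429.00 − $5,259.75| = $169.25

$169.25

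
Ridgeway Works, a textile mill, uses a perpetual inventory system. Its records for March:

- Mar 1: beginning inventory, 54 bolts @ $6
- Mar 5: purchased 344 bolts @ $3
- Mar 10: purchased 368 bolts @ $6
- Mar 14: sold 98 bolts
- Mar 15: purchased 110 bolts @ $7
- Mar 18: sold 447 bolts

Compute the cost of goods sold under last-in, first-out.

Mar 14, 98 sold [LIFO — newest first]: 98 @ $6 = $588
Mar 18, 447 sold [LIFO — newest first]: 110 @ $7 + 270 @ $6 + 67 @ $3 = $2,591
Total COGS = $588 + $2,591 = $3,179
Ending inventory: 54 @ $6 + 277 @ $3 = $1,155

COGS = $3,179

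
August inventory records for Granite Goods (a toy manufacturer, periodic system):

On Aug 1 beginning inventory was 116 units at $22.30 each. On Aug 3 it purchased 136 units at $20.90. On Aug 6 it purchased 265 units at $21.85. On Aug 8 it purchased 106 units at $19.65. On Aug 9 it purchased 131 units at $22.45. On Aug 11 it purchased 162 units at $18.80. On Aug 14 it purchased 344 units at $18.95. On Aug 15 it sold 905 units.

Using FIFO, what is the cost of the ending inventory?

Aug 15, 905 sold [FIFO — oldest first]: 116 @ $22.30 + 136 @ $20.90 + 265 @ $21.85 + 106 @ $19.65 + 131 @ $22.45 + 151 @ $18.80 = $19,082.10
Ending inventory: 11 @ $18.80 + 344 @ $18.95 = $6,725.60

Ending inventory = $6,725.60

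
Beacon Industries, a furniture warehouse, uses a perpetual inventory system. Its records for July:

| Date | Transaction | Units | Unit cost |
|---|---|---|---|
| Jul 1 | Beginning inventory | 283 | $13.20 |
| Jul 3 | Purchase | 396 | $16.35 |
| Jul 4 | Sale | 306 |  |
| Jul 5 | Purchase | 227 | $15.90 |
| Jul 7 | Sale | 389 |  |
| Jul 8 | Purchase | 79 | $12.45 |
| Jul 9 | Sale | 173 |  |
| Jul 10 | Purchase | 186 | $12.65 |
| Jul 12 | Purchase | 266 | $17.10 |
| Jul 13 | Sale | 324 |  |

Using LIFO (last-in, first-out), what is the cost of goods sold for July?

Jul 4, 306 sold [LIFO — newest first]: 306 @ $16.35 = $5,003.10
Jul 7, 389 sold [LIFO — newest first]: 227 @ $15.90 + 90 @ $16.35 + 72 @ $13.20 = $6,031.20
Jul 9, 173 sold [LIFO — newest first]: 79 @ $12.45 + 94 @ $13.20 = $2,224.35
Jul 13, 324 sold [LIFO — newest first]: 266 @ $17.10 + 58 @ $12.65 = $5,282.30
Total COGS = $5,003.10 + $6,031.20 + $2,224.35 + $5,282.30 = $18,540.95
Ending inventory: 117 @ $13.20 + 128 @ $12.65 = $3,163.60

COGS = $18,540.95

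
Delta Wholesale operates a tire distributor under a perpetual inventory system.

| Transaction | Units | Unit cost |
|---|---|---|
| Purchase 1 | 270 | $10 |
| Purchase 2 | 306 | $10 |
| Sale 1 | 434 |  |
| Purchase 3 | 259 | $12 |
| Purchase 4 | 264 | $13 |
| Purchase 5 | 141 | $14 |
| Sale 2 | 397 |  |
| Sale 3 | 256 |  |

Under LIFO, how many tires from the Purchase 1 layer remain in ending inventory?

142

Sale 1 (434) [LIFO — newest first]: 306 @ $10 + 128 @ $10 = $4,340
Sale 2 (397) [LIFO — newest first]: 141 @ $14 + 256 @ $13 = $5,302
Sale 3 (256) [LIFO — newest first]: 8 @ $13 + 248 @ $12 = $3,080
Total COGS = $4,340 + $5,302 + $3,080 = $12,722
Ending inventory: 142 @ $10 + 11 @ $12 = $1,552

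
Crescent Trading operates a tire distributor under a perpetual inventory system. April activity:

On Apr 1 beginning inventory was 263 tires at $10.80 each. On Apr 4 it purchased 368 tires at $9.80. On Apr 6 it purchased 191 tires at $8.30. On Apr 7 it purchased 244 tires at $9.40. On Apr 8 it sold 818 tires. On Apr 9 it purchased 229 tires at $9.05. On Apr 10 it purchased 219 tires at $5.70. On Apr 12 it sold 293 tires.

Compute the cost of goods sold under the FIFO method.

COGS = $10,732.95

Apr 8, 818 sold [FIFO — oldest first]: 263 @ $10.80 + 368 @ $9.80 + 187 @ $8.30 = $7,998.90
Apr 12, 293 sold [FIFO — oldest first]: 4 @ $8.30 + 244 @ $9.40 + 45 @ $9.05 = $2,734.05
Total COGS = $7,998.90 + $2,734.05 = $10,732.95
Ending inventory: 184 @ $9.05 + 219 @ $5.70 = $2,913.50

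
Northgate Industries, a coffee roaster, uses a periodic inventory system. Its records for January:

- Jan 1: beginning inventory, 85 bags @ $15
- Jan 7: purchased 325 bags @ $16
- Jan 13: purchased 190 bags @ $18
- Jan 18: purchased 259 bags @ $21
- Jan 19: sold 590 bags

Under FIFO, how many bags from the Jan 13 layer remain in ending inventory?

Jan 19, 590 sold [FIFO — oldest first]: 85 @ $15 + 325 @ $16 + 180 @ $18 = $9,715
Ending inventory: 10 @ $18 + 259 @ $21 = $5,619

10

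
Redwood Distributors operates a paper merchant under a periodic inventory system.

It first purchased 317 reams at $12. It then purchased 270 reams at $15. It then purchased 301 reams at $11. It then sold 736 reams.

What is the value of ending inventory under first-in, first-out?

Ending inventory = $1,672

Sale 1 (736) [FIFO — oldest first]: 317 @ $12 + 270 @ $15 + 149 @ $11 = $9,493
Ending inventory: 152 @ $11 = $1,672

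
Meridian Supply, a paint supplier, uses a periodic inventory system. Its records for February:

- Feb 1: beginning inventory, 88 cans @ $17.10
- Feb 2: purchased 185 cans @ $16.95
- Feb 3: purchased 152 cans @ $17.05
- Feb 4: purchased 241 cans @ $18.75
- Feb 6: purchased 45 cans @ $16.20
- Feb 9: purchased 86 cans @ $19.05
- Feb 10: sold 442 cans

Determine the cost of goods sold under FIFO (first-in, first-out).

Feb 10, 442 sold [FIFO — oldest first]: 88 @ $17.10 + 185 @ $16.95 + 152 @ $17.05 + 17 @ $18.75 = $7,550.90
Ending inventory: 224 @ $18.75 + 45 @ $16.20 + 86 @ $19.05 = $6,567.30

COGS = $7,550.90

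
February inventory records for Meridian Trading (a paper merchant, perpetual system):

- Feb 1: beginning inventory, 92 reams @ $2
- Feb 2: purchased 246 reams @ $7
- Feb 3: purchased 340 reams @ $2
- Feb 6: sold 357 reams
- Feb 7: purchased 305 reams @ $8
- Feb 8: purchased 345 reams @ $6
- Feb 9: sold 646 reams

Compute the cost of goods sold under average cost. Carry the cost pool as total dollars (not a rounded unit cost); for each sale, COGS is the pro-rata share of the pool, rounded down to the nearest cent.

COGS = $5,176.67

After Feb 1: 92 on hand, pool $184.00 (≈ $2.0000 each)
After Feb 2: 338 on hand, pool $1,906.00 (≈ $5.6391 each)
After Feb 3: 678 on hand, pool $2,586.00 (≈ $3.8142 each)
Feb 6, sell 357: 357/678 × $2,586.00 → $1,361.65
After Feb 7: 626 on hand, pool $3,664.35 (≈ $5.8536 each)
After Feb 8: 971 on hand, pool $5,734.35 (≈ $5.9056 each)
Feb 9, sell 646: 646/971 × $5,734.35 → $3,815.02
Total COGS = $1,361.65 + $3,815.02 = $5,176.67
Ending inventory (cost pool remaining) = $1,919.33
Check: goods available $7,096.00 = COGS $5,176.67 + ending $1,919.33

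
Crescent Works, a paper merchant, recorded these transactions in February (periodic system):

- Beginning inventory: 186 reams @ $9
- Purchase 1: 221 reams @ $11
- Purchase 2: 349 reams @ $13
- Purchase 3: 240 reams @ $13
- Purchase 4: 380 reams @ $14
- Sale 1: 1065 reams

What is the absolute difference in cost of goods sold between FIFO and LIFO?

FIFO COGS: 186 @ $9 + 221 @ $11 + 349 @ $13 + 240 @ $13 + 69 @ $14 = $12,728
LIFO COGS: 380 @ $14 + 240 @ $13 + 349 @ $13 + 96 @ $11 = $14,033
Difference = |$12,728 − $14,033| = $1,305

$1,305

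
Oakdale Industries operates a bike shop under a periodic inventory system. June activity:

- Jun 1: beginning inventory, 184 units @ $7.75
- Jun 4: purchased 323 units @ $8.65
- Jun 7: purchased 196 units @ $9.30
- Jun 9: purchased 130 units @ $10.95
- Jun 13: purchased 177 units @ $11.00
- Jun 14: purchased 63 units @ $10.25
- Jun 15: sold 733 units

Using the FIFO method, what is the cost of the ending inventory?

Jun 15, 733 sold [FIFO — oldest first]: 184 @ $7.75 + 323 @ $8.65 + 196 @ $9.30 + 30 @ $10.95 = $6,371.25
Ending inventory: 100 @ $10.95 + 177 @ $11.00 + 63 @ $10.25 = $3,687.75
Check: goods available $10,059.00 = COGS $6,371.25 + ending $3,687.75

Ending inventory = $3,687.75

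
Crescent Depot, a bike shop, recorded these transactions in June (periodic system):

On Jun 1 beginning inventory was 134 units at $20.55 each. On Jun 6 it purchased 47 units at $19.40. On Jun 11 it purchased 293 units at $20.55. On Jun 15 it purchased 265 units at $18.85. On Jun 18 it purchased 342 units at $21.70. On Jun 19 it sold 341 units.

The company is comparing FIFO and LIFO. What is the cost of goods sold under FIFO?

FIFO COGS: 134 @ $20.55 + 47 @ $19.40 + 160 @ $20.55 = $6,953.50
LIFO COGS: 341 @ $21.70 = $7,399.70

COGS = $6,953.50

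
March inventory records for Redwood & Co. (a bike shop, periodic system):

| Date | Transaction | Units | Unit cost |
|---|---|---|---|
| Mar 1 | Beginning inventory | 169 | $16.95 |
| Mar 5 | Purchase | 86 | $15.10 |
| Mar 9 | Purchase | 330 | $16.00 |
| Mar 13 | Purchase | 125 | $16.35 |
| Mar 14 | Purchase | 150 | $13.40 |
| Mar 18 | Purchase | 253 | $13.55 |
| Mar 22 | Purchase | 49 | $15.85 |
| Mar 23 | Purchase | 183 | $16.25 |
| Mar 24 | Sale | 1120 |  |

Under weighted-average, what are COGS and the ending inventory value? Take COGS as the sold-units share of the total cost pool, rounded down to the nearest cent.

Mar 24, sell 1120: 1120/1345 × $20,675.45 → $17,216.73
Ending inventory (cost pool remaining) = $3,458.72

COGS = $17,216.73; ending inventory = $3,458.72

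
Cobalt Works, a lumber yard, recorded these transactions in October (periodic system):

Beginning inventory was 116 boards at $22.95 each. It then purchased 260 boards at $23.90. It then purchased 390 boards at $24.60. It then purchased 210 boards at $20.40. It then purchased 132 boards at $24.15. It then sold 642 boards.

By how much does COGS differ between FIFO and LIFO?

FIFO COGS: 116 @ $22.95 + 260 @ $23.90 + 266 @ $24.60 = $15,419.80
LIFO COGS: 132 @ $24.15 + 210 @ $20.40 + 300 @ $24.60 = $14,851.80
Difference = |$15,419.80 − $14,851.80| = $568.00

$568.00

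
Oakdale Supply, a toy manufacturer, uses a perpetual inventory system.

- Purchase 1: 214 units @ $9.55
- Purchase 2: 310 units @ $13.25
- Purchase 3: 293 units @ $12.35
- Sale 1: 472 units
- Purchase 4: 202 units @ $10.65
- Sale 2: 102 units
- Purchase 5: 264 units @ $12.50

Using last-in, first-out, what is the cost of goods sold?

Sale 1 (472) [LIFO — newest first]: 293 @ $12.35 + 179 @ $13.25 = $5,990.30
Sale 2 (102) [LIFO — newest first]: 102 @ $10.65 = $1,086.30
Total COGS = $5,990.30 + $1,086.30 = $7,076.60
Ending inventory: 214 @ $9.55 + 131 @ $13.25 + 100 @ $10.65 + 264 @ $12.50 = $8,144.45

COGS = $7,076.60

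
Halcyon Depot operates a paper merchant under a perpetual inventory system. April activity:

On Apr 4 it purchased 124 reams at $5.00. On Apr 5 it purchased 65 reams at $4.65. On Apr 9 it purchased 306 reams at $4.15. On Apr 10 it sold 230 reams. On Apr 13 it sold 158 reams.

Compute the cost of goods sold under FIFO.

Apr 10, 230 sold [FIFO — oldest first]: 124 @ $5.00 + 65 @ $4.65 + 41 @ $4.15 = $1,092.40
Apr 13, 158 sold [FIFO — oldest first]: 158 @ $4.15 = $655.70
Total COGS = $1,092.40 + $655.70 = $1,748.10
Ending inventory: 107 @ $4.15 = $444.05

COGS = $1,748.10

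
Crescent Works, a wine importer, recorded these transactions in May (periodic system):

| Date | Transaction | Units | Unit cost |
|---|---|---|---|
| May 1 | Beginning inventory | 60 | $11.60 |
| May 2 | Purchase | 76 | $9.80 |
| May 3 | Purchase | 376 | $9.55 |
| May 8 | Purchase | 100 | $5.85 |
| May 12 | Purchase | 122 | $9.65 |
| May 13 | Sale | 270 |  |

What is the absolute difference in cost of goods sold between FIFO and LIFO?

$499.80

FIFO COGS: 60 @ $11.60 + 76 @ $9.80 + 134 @ $9.55 = $2,720.50
LIFO COGS: 122 @ $9.65 + 100 @ $5.85 + 48 @ $9.55 = $2,220.70
Difference = |$2,720.50 − $2,220.70| = $499.80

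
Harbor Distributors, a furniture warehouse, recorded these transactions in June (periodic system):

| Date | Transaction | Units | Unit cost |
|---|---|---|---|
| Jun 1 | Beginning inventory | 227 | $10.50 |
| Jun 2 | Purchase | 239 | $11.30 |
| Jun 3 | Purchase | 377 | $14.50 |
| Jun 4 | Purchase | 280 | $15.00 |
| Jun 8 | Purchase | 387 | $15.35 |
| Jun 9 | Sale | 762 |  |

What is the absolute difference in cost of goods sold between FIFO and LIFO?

FIFO COGS: 227 @ $10.50 + 239 @ $11.30 + 296 @ $14.50 = $9,376.20
LIFO COGS: 387 @ $15.35 + 280 @ $15.00 + 95 @ $14.50 = $11,517.95
Difference = |$9,376.20 − $11,517.95| = $2,141.75

$2,141.75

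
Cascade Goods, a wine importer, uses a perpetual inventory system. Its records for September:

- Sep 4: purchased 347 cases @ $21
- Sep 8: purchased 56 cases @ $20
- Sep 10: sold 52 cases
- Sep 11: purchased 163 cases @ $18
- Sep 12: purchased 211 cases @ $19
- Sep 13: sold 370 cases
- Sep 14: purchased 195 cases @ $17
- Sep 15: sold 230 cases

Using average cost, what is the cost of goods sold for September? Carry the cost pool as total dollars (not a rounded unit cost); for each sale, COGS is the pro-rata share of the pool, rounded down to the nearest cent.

COGS = $12,672.24

After Sep 4: 347 on hand, pool $7,287.00 (≈ $21.0000 each)
After Sep 8: 403 on hand, pool $8,407.00 (≈ $20.8610 each)
Sep 10, sell 52: 52/403 × $8,407.00 → $1,084.77
After Sep 11: 514 on hand, pool $10,256.23 (≈ $19.9538 each)
After Sep 12: 725 on hand, pool $14,265.23 (≈ $19.6762 each)
Sep 13, sell 370: 370/725 × $14,265.23 → $7,280.18
After Sep 14: 550 on hand, pool $10,300.05 (≈ $18.7274 each)
Sep 15, sell 230: 230/550 × $10,300.05 → $4,307.29
Total COGS = $1,084.77 + $7,280.18 + $4,307.29 = $12,672.24
Ending inventory (cost pool remaining) = $5,992.76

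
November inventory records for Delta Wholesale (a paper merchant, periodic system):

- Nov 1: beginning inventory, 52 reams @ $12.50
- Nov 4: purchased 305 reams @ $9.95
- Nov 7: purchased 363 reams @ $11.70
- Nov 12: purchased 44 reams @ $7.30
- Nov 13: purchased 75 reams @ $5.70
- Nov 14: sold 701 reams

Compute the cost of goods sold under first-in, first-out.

COGS = $7,709.55

Nov 14, 701 sold [FIFO — oldest first]: 52 @ $12.50 + 305 @ $9.95 + 344 @ $11.70 = $7,709.55
Ending inventory: 19 @ $11.70 + 44 @ $7.30 + 75 @ $5.70 = $971.00
Check: goods available $8,680.55 = COGS $7,709.55 + ending $971.00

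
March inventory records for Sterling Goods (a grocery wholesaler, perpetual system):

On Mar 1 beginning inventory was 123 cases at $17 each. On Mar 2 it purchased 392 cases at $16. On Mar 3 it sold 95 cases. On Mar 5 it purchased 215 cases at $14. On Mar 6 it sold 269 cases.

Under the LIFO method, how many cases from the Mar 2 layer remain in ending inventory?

Mar 3, 95 sold [LIFO — newest first]: 95 @ $16 = $1,520
Mar 6, 269 sold [LIFO — newest first]: 215 @ $14 + 54 @ $16 = $3,874
Total COGS = $1,520 + $3,874 = $5,394
Ending inventory: 123 @ $17 + 243 @ $16 = $5,979

243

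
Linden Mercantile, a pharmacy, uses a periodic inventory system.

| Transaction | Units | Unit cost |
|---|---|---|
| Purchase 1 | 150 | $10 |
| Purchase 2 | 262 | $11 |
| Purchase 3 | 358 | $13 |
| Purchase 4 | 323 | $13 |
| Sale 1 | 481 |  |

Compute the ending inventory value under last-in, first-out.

Sale 1 (481) [LIFO — newest first]: 323 @ $13 + 158 @ $13 = $6,253
Ending inventory: 150 @ $10 + 262 @ $11 + 200 @ $13 = $6,982

Ending inventory = $6,982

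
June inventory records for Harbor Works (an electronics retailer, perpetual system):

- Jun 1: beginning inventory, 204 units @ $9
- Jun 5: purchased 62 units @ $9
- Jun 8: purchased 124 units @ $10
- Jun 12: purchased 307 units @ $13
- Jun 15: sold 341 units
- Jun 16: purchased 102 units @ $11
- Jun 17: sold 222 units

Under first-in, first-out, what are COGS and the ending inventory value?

COGS = $5,883; ending inventory = $2,864

Jun 15, 341 sold [FIFO — oldest first]: 204 @ $9 + 62 @ $9 + 75 @ $10 = $3,144
Jun 17, 222 sold [FIFO — oldest first]: 49 @ $10 + 173 @ $13 = $2,739
Total COGS = $3,144 + $2,739 = $5,883
Ending inventory: 134 @ $13 + 102 @ $11 = $2,864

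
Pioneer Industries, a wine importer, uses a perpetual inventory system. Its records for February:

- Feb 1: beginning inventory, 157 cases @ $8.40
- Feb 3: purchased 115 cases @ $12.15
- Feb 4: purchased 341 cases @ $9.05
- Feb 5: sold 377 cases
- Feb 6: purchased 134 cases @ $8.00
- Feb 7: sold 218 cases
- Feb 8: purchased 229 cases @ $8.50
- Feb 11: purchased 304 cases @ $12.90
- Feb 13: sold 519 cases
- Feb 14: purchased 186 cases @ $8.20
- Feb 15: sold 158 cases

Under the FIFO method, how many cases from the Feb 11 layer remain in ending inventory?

8

Feb 5, 377 sold [FIFO — oldest first]: 157 @ $8.40 + 115 @ $12.15 + 105 @ $9.05 = $3,666.30
Feb 7, 218 sold [FIFO — oldest first]: 218 @ $9.05 = $1,972.90
Feb 13, 519 sold [FIFO — oldest first]: 18 @ $9.05 + 134 @ $8.00 + 229 @ $8.50 + 138 @ $12.90 = $4,961.60
Feb 15, 158 sold [FIFO — oldest first]: 158 @ $12.90 = $2,038.20
Total COGS = $3,666.30 + $1,972.90 + $4,961.60 + $2,038.20 = $12,639.00
Ending inventory: 8 @ $12.90 + 186 @ $8.20 = $1,628.40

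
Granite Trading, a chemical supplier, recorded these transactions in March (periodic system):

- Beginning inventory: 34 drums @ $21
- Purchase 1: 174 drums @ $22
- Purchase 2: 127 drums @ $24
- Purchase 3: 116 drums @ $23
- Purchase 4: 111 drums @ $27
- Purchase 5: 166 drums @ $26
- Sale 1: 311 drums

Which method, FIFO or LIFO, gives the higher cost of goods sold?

LIFO

FIFO COGS: 34 @ $21 + 174 @ $22 + 103 @ $24 = $7,014
LIFO COGS: 166 @ $26 + 111 @ $27 + 34 @ $23 = $8,095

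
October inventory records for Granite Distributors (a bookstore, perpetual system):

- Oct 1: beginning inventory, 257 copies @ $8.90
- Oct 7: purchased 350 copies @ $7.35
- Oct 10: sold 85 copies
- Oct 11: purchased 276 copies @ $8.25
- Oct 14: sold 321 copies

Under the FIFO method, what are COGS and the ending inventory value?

COGS = $3,382.45; ending inventory = $3,754.35

Oct 10, 85 sold [FIFO — oldest first]: 85 @ $8.90 = $756.50
Oct 14, 321 sold [FIFO — oldest first]: 172 @ $8.90 + 149 @ $7.35 = $2,625.95
Total COGS = $756.50 + $2,625.95 = $3,382.45
Ending inventory: 201 @ $7.35 + 276 @ $8.25 = $3,754.35
Check: goods available $7,136.80 = COGS $3,382.45 + ending $3,754.35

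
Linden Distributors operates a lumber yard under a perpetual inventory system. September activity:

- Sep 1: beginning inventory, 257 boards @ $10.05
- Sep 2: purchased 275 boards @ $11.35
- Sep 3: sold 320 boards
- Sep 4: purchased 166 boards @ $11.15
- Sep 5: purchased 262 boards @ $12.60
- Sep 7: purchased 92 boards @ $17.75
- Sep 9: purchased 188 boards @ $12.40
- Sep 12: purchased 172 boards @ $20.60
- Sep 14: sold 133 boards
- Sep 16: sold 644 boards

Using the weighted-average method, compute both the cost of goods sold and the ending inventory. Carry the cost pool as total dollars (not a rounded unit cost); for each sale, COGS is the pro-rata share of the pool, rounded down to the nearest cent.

After Sep 1: 257 on hand, pool $2,582.85 (≈ $10.0500 each)
After Sep 2: 532 on hand, pool $5,704.10 (≈ $10.7220 each)
Sep 3, sell 320: 320/532 × $5,704.10 → $3,431.03
After Sep 4: 378 on hand, pool $4,123.97 (≈ $10.9100 each)
After Sep 5: 640 on hand, pool $7,425.17 (≈ $11.6018 each)
After Sep 7: 732 on hand, pool $9,058.17 (≈ $12.3745 each)
After Sep 9: 920 on hand, pool $11,389.37 (≈ $12.3797 each)
After Sep 12: 1092 on hand, pool $14,932.57 (≈ $13.6745 each)
Sep 14, sell 133: 133/1092 × $14,932.57 → $1,818.71
Sep 16, sell 644: 644/959 × $13,113.86 → $8,806.38
Total COGS = $3,431.03 + $1,818.71 + $8,806.38 = $14,056.12
Ending inventory (cost pool remaining) = $4,307.48
Check: goods available $18,363.60 = COGS $14,056.12 + ending $4,307.48

COGS = $14,056.12; ending inventory = $4,307.48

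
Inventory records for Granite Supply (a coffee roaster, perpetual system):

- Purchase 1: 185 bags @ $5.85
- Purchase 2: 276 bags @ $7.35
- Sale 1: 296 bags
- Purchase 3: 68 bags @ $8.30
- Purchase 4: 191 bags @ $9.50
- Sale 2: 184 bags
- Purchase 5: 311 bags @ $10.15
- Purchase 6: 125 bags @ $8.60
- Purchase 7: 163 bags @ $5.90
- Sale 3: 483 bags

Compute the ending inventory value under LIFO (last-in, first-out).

Sale 1 (296) [LIFO — newest first]: 276 @ $7.35 + 20 @ $5.85 = $2,145.60
Sale 2 (184) [LIFO — newest first]: 184 @ $9.50 = $1,748.00
Sale 3 (483) [LIFO — newest first]: 163 @ $5.90 + 125 @ $8.60 + 195 @ $10.15 = $4,015.95
Total COGS = $2,145.60 + $1,748.00 + $4,015.95 = $7,909.55
Ending inventory: 165 @ $5.85 + 68 @ $8.30 + 7 @ $9.50 + 116 @ $10.15 = $2,773.55

Ending inventory = $2,773.55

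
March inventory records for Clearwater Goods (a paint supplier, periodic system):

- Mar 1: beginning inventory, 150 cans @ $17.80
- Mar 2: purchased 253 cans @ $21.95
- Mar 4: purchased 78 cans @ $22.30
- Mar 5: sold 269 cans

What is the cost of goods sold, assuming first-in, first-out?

Mar 5, 269 sold [FIFO — oldest first]: 150 @ $17.80 + 119 @ $21.95 = $5,282.05
Ending inventory: 134 @ $21.95 + 78 @ $22.30 = $4,680.70
Check: goods available $9,962.75 = COGS $5,282.05 + ending $4,680.70

COGS = $5,282.05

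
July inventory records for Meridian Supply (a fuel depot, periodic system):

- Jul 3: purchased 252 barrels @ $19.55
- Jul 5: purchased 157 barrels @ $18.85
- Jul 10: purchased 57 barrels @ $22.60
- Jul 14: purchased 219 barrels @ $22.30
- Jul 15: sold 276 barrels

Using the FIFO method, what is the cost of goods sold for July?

Jul 15, 276 sold [FIFO — oldest first]: 252 @ $19.55 + 24 @ $18.85 = $5,379.00
Ending inventory: 133 @ $18.85 + 57 @ $22.60 + 219 @ $22.30 = $8,678.95

COGS = $5,379.00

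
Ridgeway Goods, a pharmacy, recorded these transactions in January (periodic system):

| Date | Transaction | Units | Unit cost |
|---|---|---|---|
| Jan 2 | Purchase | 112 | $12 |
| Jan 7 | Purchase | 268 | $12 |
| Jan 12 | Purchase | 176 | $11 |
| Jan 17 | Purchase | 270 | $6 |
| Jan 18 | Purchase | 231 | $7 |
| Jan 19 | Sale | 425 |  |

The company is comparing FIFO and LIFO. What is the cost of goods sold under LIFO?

COGS = $2,781

FIFO COGS: 112 @ $12 + 268 @ $12 + 45 @ $11 = $5,055
LIFO COGS: 231 @ $7 + 194 @ $6 = $2,781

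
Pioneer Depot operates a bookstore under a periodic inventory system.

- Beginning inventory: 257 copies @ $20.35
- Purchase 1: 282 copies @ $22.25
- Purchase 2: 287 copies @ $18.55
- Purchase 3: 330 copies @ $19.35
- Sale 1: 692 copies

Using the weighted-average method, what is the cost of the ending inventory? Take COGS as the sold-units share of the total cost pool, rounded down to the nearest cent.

Ending inventory = $9,317.65

Sale 1, sell 692: 692/1156 × $23,213.80 → $13,896.15
Ending inventory (cost pool remaining) = $9,317.65
Check: goods available $23,213.80 = COGS $13,896.15 + ending $9,317.65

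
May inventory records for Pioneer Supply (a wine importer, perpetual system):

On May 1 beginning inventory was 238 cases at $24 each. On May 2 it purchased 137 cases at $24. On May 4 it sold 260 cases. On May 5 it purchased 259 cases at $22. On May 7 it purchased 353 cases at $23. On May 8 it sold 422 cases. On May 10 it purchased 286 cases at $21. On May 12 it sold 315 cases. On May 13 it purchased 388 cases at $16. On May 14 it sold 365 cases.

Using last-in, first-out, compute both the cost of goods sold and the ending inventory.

May 4, 260 sold [LIFO — newest first]: 137 @ $24 + 123 @ $24 = $6,240
May 8, 422 sold [LIFO — newest first]: 353 @ $23 + 69 @ $22 = $9,637
May 12, 315 sold [LIFO — newest first]: 286 @ $21 + 29 @ $22 = $6,644
May 14, 365 sold [LIFO — newest first]: 365 @ $16 = $5,840
Total COGS = $6,240 + $9,637 + $6,644 + $5,840 = $28,361
Ending inventory: 115 @ $24 + 161 @ $22 + 23 @ $16 = $6,670

COGS = $28,361; ending inventory = $6,670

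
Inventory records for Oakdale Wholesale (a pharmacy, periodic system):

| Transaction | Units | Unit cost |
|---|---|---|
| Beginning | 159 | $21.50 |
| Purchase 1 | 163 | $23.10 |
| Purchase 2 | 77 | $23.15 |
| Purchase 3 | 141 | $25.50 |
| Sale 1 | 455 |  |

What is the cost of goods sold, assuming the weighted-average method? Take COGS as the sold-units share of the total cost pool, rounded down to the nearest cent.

Sale 1, sell 455: 455/540 × $12,561.85 → $10,584.52
Ending inventory (cost pool remaining) = $1,977.33

COGS = $10,584.52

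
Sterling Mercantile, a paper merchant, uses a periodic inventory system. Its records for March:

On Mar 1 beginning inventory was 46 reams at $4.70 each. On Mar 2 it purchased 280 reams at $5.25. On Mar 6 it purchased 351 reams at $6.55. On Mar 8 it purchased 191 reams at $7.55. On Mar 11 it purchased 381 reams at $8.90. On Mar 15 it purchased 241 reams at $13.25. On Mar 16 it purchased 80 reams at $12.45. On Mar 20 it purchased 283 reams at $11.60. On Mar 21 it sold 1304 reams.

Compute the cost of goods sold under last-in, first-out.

COGS = $13,143.40

Mar 21, 1304 sold [LIFO — newest first]: 283 @ $11.60 + 80 @ $12.45 + 241 @ $13.25 + 381 @ $8.90 + 191 @ $7.55 + 128 @ $6.55 = $13,143.40
Ending inventory: 46 @ $4.70 + 280 @ $5.25 + 223 @ $6.55 = $3,146.85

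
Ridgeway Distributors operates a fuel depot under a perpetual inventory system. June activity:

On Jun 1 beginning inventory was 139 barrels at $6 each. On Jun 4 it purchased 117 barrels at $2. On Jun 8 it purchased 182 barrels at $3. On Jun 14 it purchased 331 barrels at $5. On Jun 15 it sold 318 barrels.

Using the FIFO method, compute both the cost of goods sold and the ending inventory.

Jun 15, 318 sold [FIFO — oldest first]: 139 @ $6 + 117 @ $2 + 62 @ $3 = $1,254
Ending inventory: 120 @ $3 + 331 @ $5 = $2,015

COGS = $1,254; ending inventory = $2,015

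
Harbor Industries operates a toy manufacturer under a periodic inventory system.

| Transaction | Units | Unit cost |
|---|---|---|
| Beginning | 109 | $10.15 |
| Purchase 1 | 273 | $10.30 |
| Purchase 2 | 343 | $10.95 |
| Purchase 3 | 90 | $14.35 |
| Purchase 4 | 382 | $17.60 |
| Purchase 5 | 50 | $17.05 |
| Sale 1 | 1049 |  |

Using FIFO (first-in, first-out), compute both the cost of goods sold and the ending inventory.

Sale 1 (1049) [FIFO — oldest first]: 109 @ $10.15 + 273 @ $10.30 + 343 @ $10.95 + 90 @ $14.35 + 234 @ $17.60 = $13,084.00
Ending inventory: 148 @ $17.60 + 50 @ $17.05 = $3,457.30

COGS = $13,084.00; ending inventory = $3,457.30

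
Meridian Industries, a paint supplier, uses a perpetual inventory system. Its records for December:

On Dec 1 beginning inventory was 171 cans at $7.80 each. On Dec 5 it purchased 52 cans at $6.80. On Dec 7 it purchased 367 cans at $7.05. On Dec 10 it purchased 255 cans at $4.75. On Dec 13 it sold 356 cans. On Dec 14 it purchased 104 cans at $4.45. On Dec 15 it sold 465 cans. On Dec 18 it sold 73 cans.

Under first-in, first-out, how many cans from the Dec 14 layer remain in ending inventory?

Dec 13, 356 sold [FIFO — oldest first]: 171 @ $7.80 + 52 @ $6.80 + 133 @ $7.05 = $2,625.05
Dec 15, 465 sold [FIFO — oldest first]: 234 @ $7.05 + 231 @ $4.75 = $2,746.95
Dec 18, 73 sold [FIFO — oldest first]: 24 @ $4.75 + 49 @ $4.45 = $332.05
Total COGS = $2,625.05 + $2,746.95 + $332.05 = $5,704.05
Ending inventory: 55 @ $4.45 = $244.75
Check: goods available $5,948.80 = COGS $5,704.05 + ending $244.75

55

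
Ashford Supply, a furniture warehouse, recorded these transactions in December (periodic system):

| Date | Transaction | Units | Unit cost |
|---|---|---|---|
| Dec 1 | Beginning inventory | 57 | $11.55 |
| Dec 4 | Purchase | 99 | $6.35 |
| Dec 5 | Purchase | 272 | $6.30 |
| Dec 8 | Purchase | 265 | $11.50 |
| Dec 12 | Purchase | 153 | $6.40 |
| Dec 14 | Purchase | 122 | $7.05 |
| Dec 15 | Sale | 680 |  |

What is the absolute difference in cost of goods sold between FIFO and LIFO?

$129.80

FIFO COGS: 57 @ $11.55 + 99 @ $6.35 + 272 @ $6.30 + 252 @ $11.50 = $5,898.60
LIFO COGS: 122 @ $7.05 + 153 @ $6.40 + 265 @ $11.50 + 140 @ $6.30 = $5,768.80
Difference = |$5,898.60 − $5,768.80| = $129.80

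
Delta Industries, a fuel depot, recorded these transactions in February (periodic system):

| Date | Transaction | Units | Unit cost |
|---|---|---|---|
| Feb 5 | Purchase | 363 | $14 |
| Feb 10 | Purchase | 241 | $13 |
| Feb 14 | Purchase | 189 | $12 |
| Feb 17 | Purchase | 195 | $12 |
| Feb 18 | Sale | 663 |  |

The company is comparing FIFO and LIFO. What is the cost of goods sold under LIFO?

COGS = $8,273

FIFO COGS: 363 @ $14 + 241 @ $13 + 59 @ $12 = $8,923
LIFO COGS: 195 @ $12 + 189 @ $12 + 241 @ $13 + 38 @ $14 = $8,273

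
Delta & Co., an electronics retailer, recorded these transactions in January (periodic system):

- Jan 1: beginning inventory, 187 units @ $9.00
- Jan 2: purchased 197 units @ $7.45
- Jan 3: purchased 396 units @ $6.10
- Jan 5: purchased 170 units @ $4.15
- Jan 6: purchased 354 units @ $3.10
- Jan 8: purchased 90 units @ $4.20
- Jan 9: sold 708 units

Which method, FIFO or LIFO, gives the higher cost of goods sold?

FIFO COGS: 187 @ $9.00 + 197 @ $7.45 + 324 @ $6.10 = $5,127.05
LIFO COGS: 90 @ $4.20 + 354 @ $3.10 + 170 @ $4.15 + 94 @ $6.10 = $2,754.30

FIFO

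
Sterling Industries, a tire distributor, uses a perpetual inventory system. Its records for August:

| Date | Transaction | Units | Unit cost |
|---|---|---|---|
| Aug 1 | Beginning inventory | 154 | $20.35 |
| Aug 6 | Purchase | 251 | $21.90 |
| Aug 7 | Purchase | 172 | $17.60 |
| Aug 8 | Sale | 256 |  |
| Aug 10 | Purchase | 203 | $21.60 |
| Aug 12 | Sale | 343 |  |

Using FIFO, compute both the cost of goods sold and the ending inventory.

Aug 8, 256 sold [FIFO — oldest first]: 154 @ $20.35 + 102 @ $21.90 = $5,367.70
Aug 12, 343 sold [FIFO — oldest first]: 149 @ $21.90 + 172 @ $17.60 + 22 @ $21.60 = $6,765.50
Total COGS = $5,367.70 + $6,765.50 = $12,133.20
Ending inventory: 181 @ $21.60 = $3,909.60

COGS = $12,133.20; ending inventory = $3,909.60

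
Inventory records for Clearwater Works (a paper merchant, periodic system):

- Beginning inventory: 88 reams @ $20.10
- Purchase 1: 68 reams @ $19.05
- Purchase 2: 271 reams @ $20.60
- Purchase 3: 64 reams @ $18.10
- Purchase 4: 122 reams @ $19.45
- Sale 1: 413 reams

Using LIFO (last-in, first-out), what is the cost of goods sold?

Sale 1 (413) [LIFO — newest first]: 122 @ $19.45 + 64 @ $18.10 + 227 @ $20.60 = $8,207.50
Ending inventory: 88 @ $20.10 + 68 @ $19.05 + 44 @ $20.60 = $3,970.60
Check: goods available $12,178.10 = COGS $8,207.50 + ending $3,970.60

COGS = $8,207.50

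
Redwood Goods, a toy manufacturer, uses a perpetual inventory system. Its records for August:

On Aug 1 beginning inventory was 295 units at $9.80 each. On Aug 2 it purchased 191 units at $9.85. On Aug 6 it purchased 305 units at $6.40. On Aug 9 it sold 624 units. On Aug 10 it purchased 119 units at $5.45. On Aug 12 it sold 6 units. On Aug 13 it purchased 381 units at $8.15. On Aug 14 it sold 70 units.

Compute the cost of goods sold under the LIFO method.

COGS = $5,690.95

Aug 9, 624 sold [LIFO — newest first]: 305 @ $6.40 + 191 @ $9.85 + 128 @ $9.80 = $5,087.75
Aug 12, 6 sold [LIFO — newest first]: 6 @ $5.45 = $32.70
Aug 14, 70 sold [LIFO — newest first]: 70 @ $8.15 = $570.50
Total COGS = $5,087.75 + $32.70 + $570.50 = $5,690.95
Ending inventory: 167 @ $9.80 + 113 @ $5.45 + 311 @ $8.15 = $4,787.10
Check: goods available $10,478.05 = COGS $5,690.95 + ending $4,787.10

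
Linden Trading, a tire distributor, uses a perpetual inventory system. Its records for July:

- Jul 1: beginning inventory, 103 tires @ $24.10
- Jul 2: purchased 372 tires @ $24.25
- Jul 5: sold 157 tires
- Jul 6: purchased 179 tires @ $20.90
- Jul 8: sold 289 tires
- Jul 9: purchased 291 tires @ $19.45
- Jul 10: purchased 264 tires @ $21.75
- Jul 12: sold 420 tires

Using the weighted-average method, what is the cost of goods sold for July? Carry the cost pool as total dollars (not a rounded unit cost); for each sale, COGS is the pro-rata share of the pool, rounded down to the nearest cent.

COGS = $19,367.97

After Jul 1: 103 on hand, pool $2,482.30 (≈ $24.1000 each)
After Jul 2: 475 on hand, pool $11,503.30 (≈ $24.2175 each)
Jul 5, sell 157: 157/475 × $11,503.30 → $3,802.14
After Jul 6: 497 on hand, pool $11,442.26 (≈ $23.0227 each)
Jul 8, sell 289: 289/497 × $11,442.26 → $6,653.54
After Jul 9: 499 on hand, pool $10,448.67 (≈ $20.9392 each)
After Jul 10: 763 on hand, pool $16,190.67 (≈ $21.2198 each)
Jul 12, sell 420: 420/763 × $16,190.67 → $8,912.29
Total COGS = $3,802.14 + $6,653.54 + $8,912.29 = $19,367.97
Ending inventory (cost pool remaining) = $7,278.38
Check: goods available $26,646.35 = COGS $19,367.97 + ending $7,278.38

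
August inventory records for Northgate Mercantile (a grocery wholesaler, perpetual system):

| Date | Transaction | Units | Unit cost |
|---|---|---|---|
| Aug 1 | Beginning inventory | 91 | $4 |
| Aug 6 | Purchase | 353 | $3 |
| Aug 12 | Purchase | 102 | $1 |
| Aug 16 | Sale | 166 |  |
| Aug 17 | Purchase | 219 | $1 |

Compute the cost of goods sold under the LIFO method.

COGS = $294

Aug 16, 166 sold [LIFO — newest first]: 102 @ $1 + 64 @ $3 = $294
Ending inventory: 91 @ $4 + 289 @ $3 + 219 @ $1 = $1,450
Check: goods available $1,744 = COGS $294 + ending $1,450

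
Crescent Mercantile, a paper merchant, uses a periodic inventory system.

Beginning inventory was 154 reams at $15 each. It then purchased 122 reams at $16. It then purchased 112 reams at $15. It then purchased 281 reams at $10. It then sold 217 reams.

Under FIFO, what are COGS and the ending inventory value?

COGS = $3,318; ending inventory = $5,434

Sale 1 (217) [FIFO — oldest first]: 154 @ $15 + 63 @ $16 = $3,318
Ending inventory: 59 @ $16 + 112 @ $15 + 281 @ $10 = $5,434
Check: goods available $8,752 = COGS $3,318 + ending $5,434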